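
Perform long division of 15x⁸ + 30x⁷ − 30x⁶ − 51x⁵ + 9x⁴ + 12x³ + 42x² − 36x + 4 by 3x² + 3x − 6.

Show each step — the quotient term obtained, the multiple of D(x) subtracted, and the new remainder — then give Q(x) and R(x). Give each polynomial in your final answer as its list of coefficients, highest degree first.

Step 1: lead(15x⁸ + 30x⁷ − 30x⁶ − 51x⁵ + 9x⁴ + 12x³ + 42x² − 36x + 4) ÷ lead(D) = 15x⁸ ÷ 3x² = 5x⁶. Subtract (5x⁶)·D = 15x⁸ + 15x⁷ − 30x⁶. Remainder: 15x⁷ − 51x⁵ + 9x⁴ + 12x³ + 42x² − 36x + 4.
Step 2: lead(15x⁷ − 51x⁵ + 9x⁴ + 12x³ + 42x² − 36x + 4) ÷ lead(D) = 15x⁷ ÷ 3x² = 5x⁵. Subtract (5x⁵)·D = 15x⁷ + 15x⁶ − 30x⁵. Remainder: −15x⁶ − 21x⁵ + 9x⁴ + 12x³ + 42x² − 36x + 4.
Step 3: lead(−15x⁶ − 21x⁵ + 9x⁴ + 12x³ + 42x² − 36x + 4) ÷ lead(D) = −15x⁶ ÷ 3x² = −5x⁴. Subtract (−5x⁴)·D = −15x⁶ − 15x⁵ + 30x⁴. Remainder: −6x⁵ − 21x⁴ + 12x³ + 42x² − 36x + 4.
Step 4: lead(−6x⁵ − 21x⁴ + 12x³ + 42x² − 36x + 4) ÷ lead(D) = −6x⁵ ÷ 3x² = −2x³. Subtract (−2x³)·D = −6x⁵ − 6x⁴ + 12x³. Remainder: −15x⁴ + 42x² − 36x + 4.
Step 5: lead(−15x⁴ + 42x² − 36x + 4) ÷ lead(D) = −15x⁴ ÷ 3x² = −5x². Subtract (−5x²)·D = −15x⁴ − 15x³ + 30x². Remainder: 15x³ + 12x² − 36x + 4.
Step 6: lead(15x³ + 12x² − 36x + 4) ÷ lead(D) = 15x³ ÷ 3x² = 5x. Subtract (5x)·D = 15x³ + 15x² − 30x. Remainder: −3x² − 6x + 4.
Step 7: lead(−3x² − 6x + 4) ÷ lead(D) = −3x² ÷ 3x² = −1. Subtract (−1)·D = −3x² − 3x + 6. Remainder: −3x − 2.

Q = [5, 5, -5, -2, -5, 5, -1]; R = [-3, -2]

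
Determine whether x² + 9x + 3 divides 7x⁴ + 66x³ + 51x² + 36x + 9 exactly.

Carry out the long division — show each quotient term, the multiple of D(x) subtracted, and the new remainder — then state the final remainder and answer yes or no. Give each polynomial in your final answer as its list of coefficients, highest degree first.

Step 1: lead(7x⁴ + 66x³ + 51x² + 36x + 9) ÷ lead(D) = 7x⁴ ÷ x² = 7x². Subtract (7x²)·D = 7x⁴ + 63x³ + 21x². Remainder: 3x³ + 30x² + 36x + 9.
Step 2: lead(3x³ + 30x² + 36x + 9) ÷ lead(D) = 3x³ ÷ x² = 3x. Subtract (3x)·D = 3x³ + 27x² + 9x. Remainder: 3x² + 27x + 9.
Step 3: lead(3x² + 27x + 9) ÷ lead(D) = 3x² ÷ x² = 3. Subtract (3)·D = 3x² + 27x + 9. Remainder: 0.

R = [0], so D(x) is a factor of P(x). yes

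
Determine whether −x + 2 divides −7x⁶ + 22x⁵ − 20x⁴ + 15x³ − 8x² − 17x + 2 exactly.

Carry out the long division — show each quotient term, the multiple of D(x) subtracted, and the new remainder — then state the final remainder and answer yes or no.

Step 1: lead(−7x⁶ + 22x⁵ − 20x⁴ + 15x³ − 8x² − 17x + 2) ÷ lead(D) = −7x⁶ ÷ −x = 7x⁵. Subtract (7x⁵)·D = −7x⁶ + 14x⁵. Remainder: 8x⁵ − 20x⁴ + 15x³ − 8x² − 17x + 2.
Step 2: lead(8x⁵ − 20x⁴ + 15x³ − 8x² − 17x + 2) ÷ lead(D) = 8x⁵ ÷ −x = −8x⁴. Subtract (−8x⁴)·D = 8x⁵ − 16x⁴. Remainder: −4x⁴ + 15x³ − 8x² − 17x + 2.
Step 3: lead(−4x⁴ + 15x³ − 8x² − 17x + 2) ÷ lead(D) = −4x⁴ ÷ −x = 4x³. Subtract (4x³)·D = −4x⁴ + 8x³. Remainder: 7x³ − 8x² − 17x + 2.
Step 4: lead(7x³ − 8x² − 17x + 2) ÷ lead(D) = 7x³ ÷ −x = −7x². Subtract (−7x²)·D = 7x³ − 14x². Remainder: 6x² − 17x + 2.
Step 5: lead(6x² − 17x + 2) ÷ lead(D) = 6x² ÷ −x = −6x. Subtract (−6x)·D = 6x² − 12x. Remainder: −5x + 2.
Step 6: lead(−5x + 2) ÷ lead(D) = −5x ÷ −x = 5. Subtract (5)·D = −5x + 10. Remainder: −8.

R(x) = −8, so D(x) is not a factor of P(x). no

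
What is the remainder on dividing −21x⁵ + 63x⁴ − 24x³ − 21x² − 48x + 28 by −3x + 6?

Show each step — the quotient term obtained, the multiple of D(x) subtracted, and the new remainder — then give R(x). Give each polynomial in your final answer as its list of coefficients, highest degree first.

R = [-8]

Step 1: lead(−21x⁵ + 63x⁴ − 24x³ − 21x² − 48x + 28) ÷ lead(D) = −21x⁵ ÷ −3x = 7x⁴. Subtract (7x⁴)·D = −21x⁵ + 42x⁴. Remainder: 21x⁴ − 24x³ − 21x² − 48x + 28.
Step 2: lead(21x⁴ − 24x³ − 21x² − 48x + 28) ÷ lead(D) = 21x⁴ ÷ −3x = −7x³. Subtract (−7x³)·D = 21x⁴ − 42x³. Remainder: 18x³ − 21x² − 48x + 28.
Step 3: lead(18x³ − 21x² − 48x + 28) ÷ lead(D) = 18x³ ÷ −3x = −6x². Subtract (−6x²)·D = 18x³ − 36x². Remainder: 15x² − 48x + 28.
Step 4: lead(15x² − 48x + 28) ÷ lead(D) = 15x² ÷ −3x = −5x. Subtract (−5x)·D = 15x² − 30x. Remainder: −18x + 28.
Step 5: lead(−18x + 28) ÷ lead(D) = −18x ÷ −3x = 6. Subtract (6)·D = −18x + 36. Remainder: −8.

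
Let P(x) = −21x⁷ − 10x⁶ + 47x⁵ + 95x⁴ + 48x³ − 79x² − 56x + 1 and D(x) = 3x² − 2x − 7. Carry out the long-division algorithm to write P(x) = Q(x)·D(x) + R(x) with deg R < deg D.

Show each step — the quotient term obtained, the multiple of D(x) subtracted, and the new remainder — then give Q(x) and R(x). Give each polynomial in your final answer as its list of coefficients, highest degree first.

Step 1: lead(−21x⁷ − 10x⁶ + 47x⁵ + 95x⁴ + 48x³ − 79x² − 56x + 1) ÷ lead(D) = −21x⁷ ÷ 3x² = −7x⁵. Subtract (−7x⁵)·D = −21x⁷ + 14x⁶ + 49x⁵. Remainder: −24x⁶ − 2x⁵ + 95x⁴ + 48x³ − 79x² − 56x + 1.
Step 2: lead(−24x⁶ − 2x⁵ + 95x⁴ + 48x³ − 79x² − 56x + 1) ÷ lead(D) = −24x⁶ ÷ 3x² = −8x⁴. Subtract (−8x⁴)·D = −24x⁶ + 16x⁵ + 56x⁴. Remainder: −18x⁵ + 39x⁴ + 48x³ − 79x² − 56x + 1.
Step 3: lead(−18x⁵ + 39x⁴ + 48x³ − 79x² − 56x + 1) ÷ lead(D) = −18x⁵ ÷ 3x² = −6x³. Subtract (−6x³)·D = −18x⁵ + 12x⁴ + 42x³. Remainder: 27x⁴ + 6x³ − 79x² − 56x + 1.
Step 4: lead(27x⁴ + 6x³ − 79x² − 56x + 1) ÷ lead(D) = 27x⁴ ÷ 3x² = 9x². Subtract (9x²)·D = 27x⁴ − 18x³ − 63x². Remainder: 24x³ − 16x² − 56x + 1.
Step 5: lead(24x³ − 16x² − 56x + 1) ÷ lead(D) = 24x³ ÷ 3x² = 8x. Subtract (8x)·D = 24x³ − 16x² − 56x. Remainder: 1.

Q = [-7, -8, -6, 9, 8, 0]; R = [1]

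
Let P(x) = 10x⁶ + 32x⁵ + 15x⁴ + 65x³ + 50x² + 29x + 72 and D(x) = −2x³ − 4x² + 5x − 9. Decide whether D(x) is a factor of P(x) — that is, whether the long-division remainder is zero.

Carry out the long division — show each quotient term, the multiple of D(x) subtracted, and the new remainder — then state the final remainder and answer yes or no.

R(x) = 2x − 9, so D(x) is not a factor of P(x). no

Step 1: lead(10x⁶ + 32x⁵ + 15x⁴ + 65x³ + 50x² + 29x + 72) ÷ lead(D) = 10x⁶ ÷ −2x³ = −5x³. Subtract (−5x³)·D = 10x⁶ + 20x⁵ − 25x⁴ + 45x³. Remainder: 12x⁵ + 40x⁴ + 20x³ + 50x² + 29x + 72.
Step 2: lead(12x⁵ + 40x⁴ + 20x³ + 50x² + 29x + 72) ÷ lead(D) = 12x⁵ ÷ −2x³ = −6x². Subtract (−6x²)·D = 12x⁵ + 24x⁴ − 30x³ + 54x². Remainder: 16x⁴ + 50x³ − 4x² + 29x + 72.
Step 3: lead(16x⁴ + 50x³ − 4x² + 29x + 72) ÷ lead(D) = 16x⁴ ÷ −2x³ = −8x. Subtract (−8x)·D = 16x⁴ + 32x³ − 40x² + 72x. Remainder: 18x³ + 36x² − 43x + 72.
Step 4: lead(18x³ + 36x² − 43x + 72) ÷ lead(D) = 18x³ ÷ −2x³ = −9. Subtract (−9)·D = 18x³ + 36x² − 45x + 81. Remainder: 2x − 9.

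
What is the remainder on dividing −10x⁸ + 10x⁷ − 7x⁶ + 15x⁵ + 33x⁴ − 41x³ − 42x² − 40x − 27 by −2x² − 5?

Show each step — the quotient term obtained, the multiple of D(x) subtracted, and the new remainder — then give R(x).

Step 1: lead(−10x⁸ + 10x⁷ − 7x⁶ + 15x⁵ + 33x⁴ − 41x³ − 42x² − 40x − 27) ÷ lead(D) = −10x⁸ ÷ −2x² = 5x⁶. Subtract (5x⁶)·D = −10x⁸ − 25x⁶. Remainder: 10x⁷ + 18x⁶ + 15x⁵ + 33x⁴ − 41x³ − 42x² − 40x − 27.
Step 2: lead(10x⁷ + 18x⁶ + 15x⁵ + 33x⁴ − 41x³ − 42x² − 40x − 27) ÷ lead(D) = 10x⁷ ÷ −2x² = −5x⁵. Subtract (−5x⁵)·D = 10x⁷ + 25x⁵. Remainder: 18x⁶ − 10x⁵ + 33x⁴ − 41x³ − 42x² − 40x − 27.
Step 3: lead(18x⁶ − 10x⁵ + 33x⁴ − 41x³ − 42x² − 40x − 27) ÷ lead(D) = 18x⁶ ÷ −2x² = −9x⁴. Subtract (−9x⁴)·D = 18x⁶ + 45x⁴. Remainder: −10x⁵ − 12x⁴ − 41x³ − 42x² − 40x − 27.
Step 4: lead(−10x⁵ − 12x⁴ − 41x³ − 42x² − 40x − 27) ÷ lead(D) = −10x⁵ ÷ −2x² = 5x³. Subtract (5x³)·D = −10x⁵ − 25x³. Remainder: −12x⁴ − 16x³ − 42x² − 40x − 27.
Step 5: lead(−12x⁴ − 16x³ − 42x² − 40x − 27) ÷ lead(D) = −12x⁴ ÷ −2x² = 6x². Subtract (6x²)·D = −12x⁴ − 30x². Remainder: −16x³ − 12x² − 40x − 27.
Step 6: lead(−16x³ − 12x² − 40x − 27) ÷ lead(D) = −16x³ ÷ −2x² = 8x. Subtract (8x)·D = −16x³ − 40x. Remainder: −12x² − 27.
Step 7: lead(−12x² − 27) ÷ lead(D) = −12x² ÷ −2x² = 6. Subtract (6)·D = −12x² − 30. Remainder: 3.

R(x) = 3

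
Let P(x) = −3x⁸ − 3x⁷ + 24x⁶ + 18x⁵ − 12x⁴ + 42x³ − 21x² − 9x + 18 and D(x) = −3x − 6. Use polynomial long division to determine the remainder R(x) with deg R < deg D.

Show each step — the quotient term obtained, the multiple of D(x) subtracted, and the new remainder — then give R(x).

Step 1: lead(−3x⁸ − 3x⁷ + 24x⁶ + 18x⁵ − 12x⁴ + 42x³ − 21x² − 9x + 18) ÷ lead(D) = −3x⁸ ÷ −3x = x⁷. Subtract (x⁷)·D = −3x⁸ − 6x⁷. Remainder: 3x⁷ + 24x⁶ + 18x⁵ − 12x⁴ + 42x³ − 21x² − 9x + 18.
Step 2: lead(3x⁷ + 24x⁶ + 18x⁵ − 12x⁴ + 42x³ − 21x² − 9x + 18) ÷ lead(D) = 3x⁷ ÷ −3x = −x⁶. Subtract (−x⁶)·D = 3x⁷ + 6x⁶. Remainder: 18x⁶ + 18x⁵ − 12x⁴ + 42x³ − 21x² − 9x + 18.
Step 3: lead(18x⁶ + 18x⁵ − 12x⁴ + 42x³ − 21x² − 9x + 18) ÷ lead(D) = 18x⁶ ÷ −3x = −6x⁵. Subtract (−6x⁵)·D = 18x⁶ + 36x⁵. Remainder: −18x⁵ − 12x⁴ + 42x³ − 21x² − 9x + 18.
Step 4: lead(−18x⁵ − 12x⁴ + 42x³ − 21x² − 9x + 18) ÷ lead(D) = −18x⁵ ÷ −3x = 6x⁴. Subtract (6x⁴)·D = −18x⁵ − 36x⁴. Remainder: 24x⁴ + 42x³ − 21x² − 9x + 18.
Step 5: lead(24x⁴ + 42x³ − 21x² − 9x + 18) ÷ lead(D) = 24x⁴ ÷ −3x = −8x³. Subtract (−8x³)·D = 24x⁴ + 48x³. Remainder: −6x³ − 21x² − 9x + 18.
Step 6: lead(−6x³ − 21x² − 9x + 18) ÷ lead(D) = −6x³ ÷ −3x = 2x². Subtract (2x²)·D = −6x³ − 12x². Remainder: −9x² − 9x + 18.
Step 7: lead(−9x² − 9x + 18) ÷ lead(D) = −9x² ÷ −3x = 3x. Subtract (3x)·D = −9x² − 18x. Remainder: 9x + 18.
Step 8: lead(9x + 18) ÷ lead(D) = 9x ÷ −3x = −3. Subtract (−3)·D = 9x + 18. Remainder: 0.

R(x) = 0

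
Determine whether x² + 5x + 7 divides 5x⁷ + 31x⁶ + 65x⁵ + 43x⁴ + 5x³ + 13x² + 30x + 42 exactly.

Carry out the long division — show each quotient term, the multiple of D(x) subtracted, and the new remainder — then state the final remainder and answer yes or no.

Step 1: lead(5x⁷ + 31x⁶ + 65x⁵ + 43x⁴ + 5x³ + 13x² + 30x + 42) ÷ lead(D) = 5x⁷ ÷ x² = 5x⁵. Subtract (5x⁵)·D = 5x⁷ + 25x⁶ + 35x⁵. Remainder: 6x⁶ + 30x⁵ + 43x⁴ + 5x³ + 13x² + 30x + 42.
Step 2: lead(6x⁶ + 30x⁵ + 43x⁴ + 5x³ + 13x² + 30x + 42) ÷ lead(D) = 6x⁶ ÷ x² = 6x⁴. Subtract (6x⁴)·D = 6x⁶ + 30x⁵ + 42x⁴. Remainder: x⁴ + 5x³ + 13x² + 30x + 42.
Step 3: lead(x⁴ + 5x³ + 13x² + 30x + 42) ÷ lead(D) = x⁴ ÷ x² = x². Subtract (x²)·D = x⁴ + 5x³ + 7x². Remainder: 6x² + 30x + 42.
Step 4: lead(6x² + 30x + 42) ÷ lead(D) = 6x² ÷ x² = 6. Subtract (6)·D = 6x² + 30x + 42. Remainder: 0.

R(x) = 0, so D(x) is a factor of P(x). yes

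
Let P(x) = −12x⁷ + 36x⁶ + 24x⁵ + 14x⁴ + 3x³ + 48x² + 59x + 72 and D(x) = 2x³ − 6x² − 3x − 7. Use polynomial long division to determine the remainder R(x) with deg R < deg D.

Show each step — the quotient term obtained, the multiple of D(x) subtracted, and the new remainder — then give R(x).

Step 1: lead(−12x⁷ + 36x⁶ + 24x⁵ + 14x⁴ + 3x³ + 48x² + 59x + 72) ÷ lead(D) = −12x⁷ ÷ 2x³ = −6x⁴. Subtract (−6x⁴)·D = −12x⁷ + 36x⁶ + 18x⁵ + 42x⁴. Remainder: 6x⁵ − 28x⁴ + 3x³ + 48x² + 59x + 72.
Step 2: lead(6x⁵ − 28x⁴ + 3x³ + 48x² + 59x + 72) ÷ lead(D) = 6x⁵ ÷ 2x³ = 3x². Subtract (3x²)·D = 6x⁵ − 18x⁴ − 9x³ − 21x². Remainder: −10x⁴ + 12x³ + 69x² + 59x + 72.
Step 3: lead(−10x⁴ + 12x³ + 69x² + 59x + 72) ÷ lead(D) = −10x⁴ ÷ 2x³ = −5x. Subtract (−5x)·D = −10x⁴ + 30x³ + 15x² + 35x. Remainder: −18x³ + 54x² + 24x + 72.
Step 4: lead(−18x³ + 54x² + 24x + 72) ÷ lead(D) = −18x³ ÷ 2x³ = −9. Subtract (−9)·D = −18x³ + 54x² + 27x + 63. Remainder: −3x + 9.

R(x) = −3x + 9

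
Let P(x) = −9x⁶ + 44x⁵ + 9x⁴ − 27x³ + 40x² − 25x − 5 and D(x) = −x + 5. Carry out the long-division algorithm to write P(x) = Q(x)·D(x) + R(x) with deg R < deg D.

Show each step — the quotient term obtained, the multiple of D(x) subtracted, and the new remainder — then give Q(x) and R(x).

Q(x) = 9x⁵ + x⁴ − 4x³ + 7x² − 5x; R(x) = −5

Step 1: lead(−9x⁶ + 44x⁵ + 9x⁴ − 27x³ + 40x² − 25x − 5) ÷ lead(D) = −9x⁶ ÷ −x = 9x⁵. Subtract (9x⁵)·D = −9x⁶ + 45x⁵. Remainder: −x⁵ + 9x⁴ − 27x³ + 40x² − 25x − 5.
Step 2: lead(−x⁵ + 9x⁴ − 27x³ + 40x² − 25x − 5) ÷ lead(D) = −x⁵ ÷ −x = x⁴. Subtract (x⁴)·D = −x⁵ + 5x⁴. Remainder: 4x⁴ − 27x³ + 40x² − 25x − 5.
Step 3: lead(4x⁴ − 27x³ + 40x² − 25x − 5) ÷ lead(D) = 4x⁴ ÷ −x = −4x³. Subtract (−4x³)·D = 4x⁴ − 20x³. Remainder: −7x³ + 40x² − 25x − 5.
Step 4: lead(−7x³ + 40x² − 25x − 5) ÷ lead(D) = −7x³ ÷ −x = 7x². Subtract (7x²)·D = −7x³ + 35x². Remainder: 5x² − 25x − 5.
Step 5: lead(5x² − 25x − 5) ÷ lead(D) = 5x² ÷ −x = −5x. Subtract (−5x)·D = 5x² − 25x. Remainder: −5.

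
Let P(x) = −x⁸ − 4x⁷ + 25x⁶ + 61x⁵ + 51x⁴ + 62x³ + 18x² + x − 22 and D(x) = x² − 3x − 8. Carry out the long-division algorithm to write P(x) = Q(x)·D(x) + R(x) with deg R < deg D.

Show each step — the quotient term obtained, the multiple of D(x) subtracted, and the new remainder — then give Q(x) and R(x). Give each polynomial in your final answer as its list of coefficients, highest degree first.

Q = [-1, -7, -4, -7, -2, 0, 2]; R = [7, -6]

Step 1: lead(−x⁸ − 4x⁷ + 25x⁶ + 61x⁵ + 51x⁴ + 62x³ + 18x² + x − 22) ÷ lead(D) = −x⁸ ÷ x² = −x⁶. Subtract (−x⁶)·D = −x⁸ + 3x⁷ + 8x⁶. Remainder: −7x⁷ + 17x⁶ + 61x⁵ + 51x⁴ + 62x³ + 18x² + x − 22.
Step 2: lead(−7x⁷ + 17x⁶ + 61x⁵ + 51x⁴ + 62x³ + 18x² + x − 22) ÷ lead(D) = −7x⁷ ÷ x² = −7x⁵. Subtract (−7x⁵)·D = −7x⁷ + 21x⁶ + 56x⁵. Remainder: −4x⁶ + 5x⁵ + 51x⁴ + 62x³ + 18x² + x − 22.
Step 3: lead(−4x⁶ + 5x⁵ + 51x⁴ + 62x³ + 18x² + x − 22) ÷ lead(D) = −4x⁶ ÷ x² = −4x⁴. Subtract (−4x⁴)·D = −4x⁶ + 12x⁵ + 32x⁴. Remainder: −7x⁵ + 19x⁴ + 62x³ + 18x² + x − 22.
Step 4: lead(−7x⁵ + 19x⁴ + 62x³ + 18x² + x − 22) ÷ lead(D) = −7x⁵ ÷ x² = −7x³. Subtract (−7x³)·D = −7x⁵ + 21x⁴ + 56x³. Remainder: −2x⁴ + 6x³ + 18x² + x − 22.
Step 5: lead(−2x⁴ + 6x³ + 18x² + x − 22) ÷ lead(D) = −2x⁴ ÷ x² = −2x². Subtract (−2x²)·D = −2x⁴ + 6x³ + 16x². Remainder: 2x² + x − 22.
Step 6: lead(2x² + x − 22) ÷ lead(D) = 2x² ÷ x² = 2. Subtract (2)·D = 2x² − 6x − 16. Remainder: 7x − 6.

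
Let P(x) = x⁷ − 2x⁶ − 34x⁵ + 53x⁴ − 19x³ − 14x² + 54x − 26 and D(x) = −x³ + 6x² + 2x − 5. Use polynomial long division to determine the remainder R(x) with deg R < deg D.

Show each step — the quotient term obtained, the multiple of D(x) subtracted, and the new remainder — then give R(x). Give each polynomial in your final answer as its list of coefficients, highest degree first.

Step 1: lead(x⁷ − 2x⁶ − 34x⁵ + 53x⁴ − 19x³ − 14x² + 54x − 26) ÷ lead(D) = x⁷ ÷ −x³ = −x⁴. Subtract (−x⁴)·D = x⁷ − 6x⁶ − 2x⁵ + 5x⁴. Remainder: 4x⁶ − 32x⁵ + 48x⁴ − 19x³ − 14x² + 54x − 26.
Step 2: lead(4x⁶ − 32x⁵ + 48x⁴ − 19x³ − 14x² + 54x − 26) ÷ lead(D) = 4x⁶ ÷ −x³ = −4x³. Subtract (−4x³)·D = 4x⁶ − 24x⁵ − 8x⁴ + 20x³. Remainder: −8x⁵ + 56x⁴ − 39x³ − 14x² + 54x − 26.
Step 3: lead(−8x⁵ + 56x⁴ − 39x³ − 14x² + 54x − 26) ÷ lead(D) = −8x⁵ ÷ −x³ = 8x². Subtract (8x²)·D = −8x⁵ + 48x⁴ + 16x³ − 40x². Remainder: 8x⁴ − 55x³ + 26x² + 54x − 26.
Step 4: lead(8x⁴ − 55x³ + 26x² + 54x − 26) ÷ lead(D) = 8x⁴ ÷ −x³ = −8x. Subtract (−8x)·D = 8x⁴ − 48x³ − 16x² + 40x. Remainder: −7x³ + 42x² + 14x − 26.
Step 5: lead(−7x³ + 42x² + 14x − 26) ÷ lead(D) = −7x³ ÷ −x³ = 7. Subtract (7)·D = −7x³ + 42x² + 14x − 35. Remainder: 9.

R = [9]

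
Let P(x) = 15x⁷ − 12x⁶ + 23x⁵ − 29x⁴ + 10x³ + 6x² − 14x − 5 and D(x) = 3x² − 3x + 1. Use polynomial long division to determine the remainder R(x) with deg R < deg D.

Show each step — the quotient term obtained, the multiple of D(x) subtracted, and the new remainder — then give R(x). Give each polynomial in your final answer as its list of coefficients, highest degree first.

R = [-9, -6]

Step 1: lead(15x⁷ − 12x⁶ + 23x⁵ − 29x⁴ + 10x³ + 6x² − 14x − 5) ÷ lead(D) = 15x⁷ ÷ 3x² = 5x⁵. Subtract (5x⁵)·D = 15x⁷ − 15x⁶ + 5x⁵. Remainder: 3x⁶ + 18x⁵ − 29x⁴ + 10x³ + 6x² − 14x − 5.
Step 2: lead(3x⁶ + 18x⁵ − 29x⁴ + 10x³ + 6x² − 14x − 5) ÷ lead(D) = 3x⁶ ÷ 3x² = x⁴. Subtract (x⁴)·D = 3x⁶ − 3x⁵ + x⁴. Remainder: 21x⁵ − 30x⁴ + 10x³ + 6x² − 14x − 5.
Step 3: lead(21x⁵ − 30x⁴ + 10x³ + 6x² − 14x − 5) ÷ lead(D) = 21x⁵ ÷ 3x² = 7x³. Subtract (7x³)·D = 21x⁵ − 21x⁴ + 7x³. Remainder: −9x⁴ + 3x³ + 6x² − 14x − 5.
Step 4: lead(−9x⁴ + 3x³ + 6x² − 14x − 5) ÷ lead(D) = −9x⁴ ÷ 3x² = −3x². Subtract (−3x²)·D = −9x⁴ + 9x³ − 3x². Remainder: −6x³ + 9x² − 14x − 5.
Step 5: lead(−6x³ + 9x² − 14x − 5) ÷ lead(D) = −6x³ ÷ 3x² = −2x. Subtract (−2x)·D = −6x³ + 6x² − 2x. Remainder: 3x² − 12x − 5.
Step 6: lead(3x² − 12x − 5) ÷ lead(D) = 3x² ÷ 3x² = 1. Subtract (1)·D = 3x² − 3x + 1. Remainder: −9x − 6.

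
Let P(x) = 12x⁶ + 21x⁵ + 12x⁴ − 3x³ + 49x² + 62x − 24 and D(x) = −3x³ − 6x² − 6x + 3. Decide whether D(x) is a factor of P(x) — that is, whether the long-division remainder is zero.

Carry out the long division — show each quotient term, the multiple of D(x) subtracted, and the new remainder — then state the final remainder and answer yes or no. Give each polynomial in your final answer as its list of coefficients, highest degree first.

R = [4, 2, 3], so D(x) is not a factor of P(x). no

Step 1: lead(12x⁶ + 21x⁵ + 12x⁴ − 3x³ + 49x² + 62x − 24) ÷ lead(D) = 12x⁶ ÷ −3x³ = −4x³. Subtract (−4x³)·D = 12x⁶ + 24x⁵ + 24x⁴ − 12x³. Remainder: −3x⁵ − 12x⁴ + 9x³ + 49x² + 62x − 24.
Step 2: lead(−3x⁵ − 12x⁴ + 9x³ + 49x² + 62x − 24) ÷ lead(D) = −3x⁵ ÷ −3x³ = x². Subtract (x²)·D = −3x⁵ − 6x⁴ − 6x³ + 3x². Remainder: −6x⁴ + 15x³ + 46x² + 62x − 24.
Step 3: lead(−6x⁴ + 15x³ + 46x² + 62x − 24) ÷ lead(D) = −6x⁴ ÷ −3x³ = 2x. Subtract (2x)·D = −6x⁴ − 12x³ − 12x² + 6x. Remainder: 27x³ + 58x² + 56x − 24.
Step 4: lead(27x³ + 58x² + 56x − 24) ÷ lead(D) = 27x³ ÷ −3x³ = −9. Subtract (−9)·D = 27x³ + 54x² + 54x − 27. Remainder: 4x² + 2x + 3.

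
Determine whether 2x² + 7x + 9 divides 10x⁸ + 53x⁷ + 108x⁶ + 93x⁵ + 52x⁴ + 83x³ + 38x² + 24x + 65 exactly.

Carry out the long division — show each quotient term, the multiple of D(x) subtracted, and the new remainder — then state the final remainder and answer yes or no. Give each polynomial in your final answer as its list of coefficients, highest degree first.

Step 1: lead(10x⁸ + 53x⁷ + 108x⁶ + 93x⁵ + 52x⁴ + 83x³ + 38x² + 24x + 65) ÷ lead(D) = 10x⁸ ÷ 2x² = 5x⁶. Subtract (5x⁶)·D = 10x⁸ + 35x⁷ + 45x⁶. Remainder: 18x⁷ + 63x⁶ + 93x⁵ + 52x⁴ + 83x³ + 38x² + 24x + 65.
Step 2: lead(18x⁷ + 63x⁶ + 93x⁵ + 52x⁴ + 83x³ + 38x² + 24x + 65) ÷ lead(D) = 18x⁷ ÷ 2x² = 9x⁵. Subtract (9x⁵)·D = 18x⁷ + 63x⁶ + 81x⁵. Remainder: 12x⁵ + 52x⁴ + 83x³ + 38x² + 24x + 65.
Step 3: lead(12x⁵ + 52x⁴ + 83x³ + 38x² + 24x + 65) ÷ lead(D) = 12x⁵ ÷ 2x² = 6x³. Subtract (6x³)·D = 12x⁵ + 42x⁴ + 54x³. Remainder: 10x⁴ + 29x³ + 38x² + 24x + 65.
Step 4: lead(10x⁴ + 29x³ + 38x² + 24x + 65) ÷ lead(D) = 10x⁴ ÷ 2x² = 5x². Subtract (5x²)·D = 10x⁴ + 35x³ + 45x². Remainder: −6x³ − 7x² + 24x + 65.
Step 5: lead(−6x³ − 7x² + 24x + 65) ÷ lead(D) = −6x³ ÷ 2x² = −3x. Subtract (−3x)·D = −6x³ − 21x² − 27x. Remainder: 14x² + 51x + 65.
Step 6: lead(14x² + 51x + 65) ÷ lead(D) = 14x² ÷ 2x² = 7. Subtract (7)·D = 14x² + 49x + 63. Remainder: 2x + 2.

R = [2, 2], so D(x) is not a factor of P(x). no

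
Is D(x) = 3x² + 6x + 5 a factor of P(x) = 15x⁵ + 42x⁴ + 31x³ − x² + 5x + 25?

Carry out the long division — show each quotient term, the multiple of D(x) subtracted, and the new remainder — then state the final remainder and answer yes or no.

R(x) = 5x, so D(x) is not a factor of P(x). no

Step 1: lead(15x⁵ + 42x⁴ + 31x³ − x² + 5x + 25) ÷ lead(D) = 15x⁵ ÷ 3x² = 5x³. Subtract (5x³)·D = 15x⁵ + 30x⁴ + 25x³. Remainder: 12x⁴ + 6x³ − x² + 5x + 25.
Step 2: lead(12x⁴ + 6x³ − x² + 5x + 25) ÷ lead(D) = 12x⁴ ÷ 3x² = 4x². Subtract (4x²)·D = 12x⁴ + 24x³ + 20x². Remainder: −18x³ − 21x² + 5x + 25.
Step 3: lead(−18x³ − 21x² + 5x + 25) ÷ lead(D) = −18x³ ÷ 3x² = −6x. Subtract (−6x)·D = −18x³ − 36x² − 30x. Remainder: 15x² + 35x + 25.
Step 4: lead(15x² + 35x + 25) ÷ lead(D) = 15x² ÷ 3x² = 5. Subtract (5)·D = 15x² + 30x + 25. Remainder: 5x.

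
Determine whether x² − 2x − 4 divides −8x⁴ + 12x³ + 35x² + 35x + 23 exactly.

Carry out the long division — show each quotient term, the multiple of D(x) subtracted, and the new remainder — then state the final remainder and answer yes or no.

Step 1: lead(−8x⁴ + 12x³ + 35x² + 35x + 23) ÷ lead(D) = −8x⁴ ÷ x² = −8x². Subtract (−8x²)·D = −8x⁴ + 16x³ + 32x². Remainder: −4x³ + 3x² + 35x + 23.
Step 2: lead(−4x³ + 3x² + 35x + 23) ÷ lead(D) = −4x³ ÷ x² = −4x. Subtract (−4x)·D = −4x³ + 8x² + 16x. Remainder: −5x² + 19x + 23.
Step 3: lead(−5x² + 19x + 23) ÷ lead(D) = −5x² ÷ x² = −5. Subtract (−5)·D = −5x² + 10x + 20. Remainder: 9x + 3.

R(x) = 9x + 3, so D(x) is not a factor of P(x). no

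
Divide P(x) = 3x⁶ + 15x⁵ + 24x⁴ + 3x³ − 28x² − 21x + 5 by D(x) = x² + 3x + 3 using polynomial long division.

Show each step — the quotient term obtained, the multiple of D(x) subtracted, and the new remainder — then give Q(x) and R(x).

Step 1: lead(3x⁶ + 15x⁵ + 24x⁴ + 3x³ − 28x² − 21x + 5) ÷ lead(D) = 3x⁶ ÷ x² = 3x⁴. Subtract (3x⁴)·D = 3x⁶ + 9x⁵ + 9x⁴. Remainder: 6x⁵ + 15x⁴ + 3x³ − 28x² − 21x + 5.
Step 2: lead(6x⁵ + 15x⁴ + 3x³ − 28x² − 21x + 5) ÷ lead(D) = 6x⁵ ÷ x² = 6x³. Subtract (6x³)·D = 6x⁵ + 18x⁴ + 18x³. Remainder: −3x⁴ − 15x³ − 28x² − 21x + 5.
Step 3: lead(−3x⁴ − 15x³ − 28x² − 21x + 5) ÷ lead(D) = −3x⁴ ÷ x² = −3x². Subtract (−3x²)·D = −3x⁴ − 9x³ − 9x². Remainder: −6x³ − 19x² − 21x + 5.
Step 4: lead(−6x³ − 19x² − 21x + 5) ÷ lead(D) = −6x³ ÷ x² = −6x. Subtract (−6x)·D = −6x³ − 18x² − 18x. Remainder: −x² − 3x + 5.
Step 5: lead(−x² − 3x + 5) ÷ lead(D) = −x² ÷ x² = −1. Subtract (−1)·D = −x² − 3x − 3. Remainder: 8.

Q(x) = 3x⁴ + 6x³ − 3x² − 6x − 1; R(x) = 8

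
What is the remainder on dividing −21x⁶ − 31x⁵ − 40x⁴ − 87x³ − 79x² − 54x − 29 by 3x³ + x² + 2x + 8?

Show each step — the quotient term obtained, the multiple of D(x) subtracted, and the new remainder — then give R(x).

Step 1: lead(−21x⁶ − 31x⁵ − 40x⁴ − 87x³ − 79x² − 54x − 29) ÷ lead(D) = −21x⁶ ÷ 3x³ = −7x³. Subtract (−7x³)·D = −21x⁶ − 7x⁵ − 14x⁴ − 56x³. Remainder: −24x⁵ − 26x⁴ − 31x³ − 79x² − 54x − 29.
Step 2: lead(−24x⁵ − 26x⁴ − 31x³ − 79x² − 54x − 29) ÷ lead(D) = −24x⁵ ÷ 3x³ = −8x². Subtract (−8x²)·D = −24x⁵ − 8x⁴ − 16x³ − 64x². Remainder: −18x⁴ − 15x³ − 15x² − 54x − 29.
Step 3: lead(−18x⁴ − 15x³ − 15x² − 54x − 29) ÷ lead(D) = −18x⁴ ÷ 3x³ = −6x. Subtract (−6x)·D = −18x⁴ − 6x³ − 12x² − 48x. Remainder: −9x³ − 3x² − 6x − 29.
Step 4: lead(−9x³ − 3x² − 6x − 29) ÷ lead(D) = −9x³ ÷ 3x³ = −3. Subtract (−3)·D = −9x³ − 3x² − 6x − 24. Remainder: −5.

R(x) = −5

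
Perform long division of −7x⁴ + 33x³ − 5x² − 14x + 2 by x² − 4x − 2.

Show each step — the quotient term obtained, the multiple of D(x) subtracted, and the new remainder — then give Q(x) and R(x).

Q(x) = −7x² + 5x + 1; R(x) = 4

Step 1: lead(−7x⁴ + 33x³ − 5x² − 14x + 2) ÷ lead(D) = −7x⁴ ÷ x² = −7x². Subtract (−7x²)·D = −7x⁴ + 28x³ + 14x². Remainder: 5x³ − 19x² − 14x + 2.
Step 2: lead(5x³ − 19x² − 14x + 2) ÷ lead(D) = 5x³ ÷ x² = 5x. Subtract (5x)·D = 5x³ − 20x² − 10x. Remainder: x² − 4x + 2.
Step 3: lead(x² − 4x + 2) ÷ lead(D) = x² ÷ x² = 1. Subtract (1)·D = x² − 4x − 2. Remainder: 4.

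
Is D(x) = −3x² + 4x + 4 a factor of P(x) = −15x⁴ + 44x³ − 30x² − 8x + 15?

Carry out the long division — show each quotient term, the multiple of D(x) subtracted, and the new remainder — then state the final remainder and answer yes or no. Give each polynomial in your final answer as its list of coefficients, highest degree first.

Step 1: lead(−15x⁴ + 44x³ − 30x² − 8x + 15) ÷ lead(D) = −15x⁴ ÷ −3x² = 5x². Subtract (5x²)·D = −15x⁴ + 20x³ + 20x². Remainder: 24x³ − 50x² − 8x + 15.
Step 2: lead(24x³ − 50x² − 8x + 15) ÷ lead(D) = 24x³ ÷ −3x² = −8x. Subtract (−8x)·D = 24x³ − 32x² − 32x. Remainder: −18x² + 24x + 15.
Step 3: lead(−18x² + 24x + 15) ÷ lead(D) = −18x² ÷ −3x² = 6. Subtract (6)·D = −18x² + 24x + 24. Remainder: −9.

R = [-9], so D(x) is not a factor of P(x). no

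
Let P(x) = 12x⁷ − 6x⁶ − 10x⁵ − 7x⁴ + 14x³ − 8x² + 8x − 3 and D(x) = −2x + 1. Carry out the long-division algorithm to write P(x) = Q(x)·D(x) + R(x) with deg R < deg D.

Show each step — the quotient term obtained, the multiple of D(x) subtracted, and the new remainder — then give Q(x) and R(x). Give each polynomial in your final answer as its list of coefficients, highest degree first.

Q = [-6, 0, 5, 6, -4, 2, -3]; R = [0]

Step 1: lead(12x⁷ − 6x⁶ − 10x⁵ − 7x⁴ + 14x³ − 8x² + 8x − 3) ÷ lead(D) = 12x⁷ ÷ −2x = −6x⁶. Subtract (−6x⁶)·D = 12x⁷ − 6x⁶. Remainder: −10x⁵ − 7x⁴ + 14x³ − 8x² + 8x − 3.
Step 2: lead(−10x⁵ − 7x⁴ + 14x³ − 8x² + 8x − 3) ÷ lead(D) = −10x⁵ ÷ −2x = 5x⁴. Subtract (5x⁴)·D = −10x⁵ + 5x⁴. Remainder: −12x⁴ + 14x³ − 8x² + 8x − 3.
Step 3: lead(−12x⁴ + 14x³ − 8x² + 8x − 3) ÷ lead(D) = −12x⁴ ÷ −2x = 6x³. Subtract (6x³)·D = −12x⁴ + 6x³. Remainder: 8x³ − 8x² + 8x − 3.
Step 4: lead(8x³ − 8x² + 8x − 3) ÷ lead(D) = 8x³ ÷ −2x = −4x². Subtract (−4x²)·D = 8x³ − 4x². Remainder: −4x² + 8x − 3.
Step 5: lead(−4x² + 8x − 3) ÷ lead(D) = −4x² ÷ −2x = 2x. Subtract (2x)·D = −4x² + 2x. Remainder: 6x − 3.
Step 6: lead(6x − 3) ÷ lead(D) = 6x ÷ −2x = −3. Subtract (−3)·D = 6x − 3. Remainder: 0.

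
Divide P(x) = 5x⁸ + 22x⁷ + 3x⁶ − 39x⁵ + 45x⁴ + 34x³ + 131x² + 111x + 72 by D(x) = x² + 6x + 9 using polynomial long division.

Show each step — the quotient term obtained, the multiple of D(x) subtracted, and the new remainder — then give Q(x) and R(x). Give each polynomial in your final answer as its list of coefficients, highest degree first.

Q = [5, -8, 6, -3, 9, 7, 8]; R = [0]

Step 1: lead(5x⁸ + 22x⁷ + 3x⁶ − 39x⁵ + 45x⁴ + 34x³ + 131x² + 111x + 72) ÷ lead(D) = 5x⁸ ÷ x² = 5x⁶. Subtract (5x⁶)·D = 5x⁸ + 30x⁷ + 45x⁶. Remainder: −8x⁷ − 42x⁶ − 39x⁵ + 45x⁴ + 34x³ + 131x² + 111x + 72.
Step 2: lead(−8x⁷ − 42x⁶ − 39x⁵ + 45x⁴ + 34x³ + 131x² + 111x + 72) ÷ lead(D) = −8x⁷ ÷ x² = −8x⁵. Subtract (−8x⁵)·D = −8x⁷ − 48x⁶ − 72x⁵. Remainder: 6x⁶ + 33x⁵ + 45x⁴ + 34x³ + 131x² + 111x + 72.
Step 3: lead(6x⁶ + 33x⁵ + 45x⁴ + 34x³ + 131x² + 111x + 72) ÷ lead(D) = 6x⁶ ÷ x² = 6x⁴. Subtract (6x⁴)·D = 6x⁶ + 36x⁵ + 54x⁴. Remainder: −3x⁵ − 9x⁴ + 34x³ + 131x² + 111x + 72.
Step 4: lead(−3x⁵ − 9x⁴ + 34x³ + 131x² + 111x + 72) ÷ lead(D) = −3x⁵ ÷ x² = −3x³. Subtract (−3x³)·D = −3x⁵ − 18x⁴ − 27x³. Remainder: 9x⁴ + 61x³ + 131x² + 111x + 72.
Step 5: lead(9x⁴ + 61x³ + 131x² + 111x + 72) ÷ lead(D) = 9x⁴ ÷ x² = 9x². Subtract (9x²)·D = 9x⁴ + 54x³ + 81x². Remainder: 7x³ + 50x² + 111x + 72.
Step 6: lead(7x³ + 50x² + 111x + 72) ÷ lead(D) = 7x³ ÷ x² = 7x. Subtract (7x)·D = 7x³ + 42x² + 63x. Remainder: 8x² + 48x + 72.
Step 7: lead(8x² + 48x + 72) ÷ lead(D) = 8x² ÷ x² = 8. Subtract (8)·D = 8x² + 48x + 72. Remainder: 0.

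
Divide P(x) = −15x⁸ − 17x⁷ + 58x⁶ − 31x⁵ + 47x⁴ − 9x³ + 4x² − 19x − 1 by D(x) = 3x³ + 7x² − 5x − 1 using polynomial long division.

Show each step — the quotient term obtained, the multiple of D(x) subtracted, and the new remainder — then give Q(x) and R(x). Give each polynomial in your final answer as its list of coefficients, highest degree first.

Step 1: lead(−15x⁸ − 17x⁷ + 58x⁶ − 31x⁵ + 47x⁴ − 9x³ + 4x² − 19x − 1) ÷ lead(D) = −15x⁸ ÷ 3x³ = −5x⁵. Subtract (−5x⁵)·D = −15x⁸ − 35x⁷ + 25x⁶ + 5x⁵. Remainder: 18x⁷ + 33x⁶ − 36x⁵ + 47x⁴ − 9x³ + 4x² − 19x − 1.
Step 2: lead(18x⁷ + 33x⁶ − 36x⁵ + 47x⁴ − 9x³ + 4x² − 19x − 1) ÷ lead(D) = 18x⁷ ÷ 3x³ = 6x⁴. Subtract (6x⁴)·D = 18x⁷ + 42x⁶ − 30x⁵ − 6x⁴. Remainder: −9x⁶ − 6x⁵ + 53x⁴ − 9x³ + 4x² − 19x − 1.
Step 3: lead(−9x⁶ − 6x⁵ + 53x⁴ − 9x³ + 4x² − 19x − 1) ÷ lead(D) = −9x⁶ ÷ 3x³ = −3x³. Subtract (−3x³)·D = −9x⁶ − 21x⁵ + 15x⁴ + 3x³. Remainder: 15x⁵ + 38x⁴ − 12x³ + 4x² − 19x − 1.
Step 4: lead(15x⁵ + 38x⁴ − 12x³ + 4x² − 19x − 1) ÷ lead(D) = 15x⁵ ÷ 3x³ = 5x². Subtract (5x²)·D = 15x⁵ + 35x⁴ − 25x³ − 5x². Remainder: 3x⁴ + 13x³ + 9x² − 19x − 1.
Step 5: lead(3x⁴ + 13x³ + 9x² − 19x − 1) ÷ lead(D) = 3x⁴ ÷ 3x³ = x. Subtract (x)·D = 3x⁴ + 7x³ − 5x² − x. Remainder: 6x³ + 14x² − 18x − 1.
Step 6: lead(6x³ + 14x² − 18x − 1) ÷ lead(D) = 6x³ ÷ 3x³ = 2. Subtract (2)·D = 6x³ + 14x² − 10x − 2. Remainder: −8x + 1.

Q = [-5, 6, -3, 5, 1, 2]; R = [-8, 1]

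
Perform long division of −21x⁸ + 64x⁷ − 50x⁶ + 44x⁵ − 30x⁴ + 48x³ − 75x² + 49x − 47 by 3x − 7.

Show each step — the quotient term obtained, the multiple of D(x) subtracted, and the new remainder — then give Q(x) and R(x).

Step 1: lead(−21x⁸ + 64x⁷ − 50x⁶ + 44x⁵ − 30x⁴ + 48x³ − 75x² + 49x − 47) ÷ lead(D) = −21x⁸ ÷ 3x = −7x⁷. Subtract (−7x⁷)·D = −21x⁸ + 49x⁷. Remainder: 15x⁷ − 50x⁶ + 44x⁵ − 30x⁴ + 48x³ − 75x² + 49x − 47.
Step 2: lead(15x⁷ − 50x⁶ + 44x⁵ − 30x⁴ + 48x³ − 75x² + 49x − 47) ÷ lead(D) = 15x⁷ ÷ 3x = 5x⁶. Subtract (5x⁶)·D = 15x⁷ − 35x⁶. Remainder: −15x⁶ + 44x⁵ − 30x⁴ + 48x³ − 75x² + 49x − 47.
Step 3: lead(−15x⁶ + 44x⁵ − 30x⁴ + 48x³ − 75x² + 49x − 47) ÷ lead(D) = −15x⁶ ÷ 3x = −5x⁵. Subtract (−5x⁵)·D = −15x⁶ + 35x⁵. Remainder: 9x⁵ − 30x⁴ + 48x³ − 75x² + 49x − 47.
Step 4: lead(9x⁵ − 30x⁴ + 48x³ − 75x² + 49x − 47) ÷ lead(D) = 9x⁵ ÷ 3x = 3x⁴. Subtract (3x⁴)·D = 9x⁵ − 21x⁴. Remainder: −9x⁴ + 48x³ − 75x² + 49x − 47.
Step 5: lead(−9x⁴ + 48x³ − 75x² + 49x − 47) ÷ lead(D) = −9x⁴ ÷ 3x = −3x³. Subtract (−3x³)·D = −9x⁴ + 21x³. Remainder: 27x³ − 75x² + 49x − 47.
Step 6: lead(27x³ − 75x² + 49x − 47) ÷ lead(D) = 27x³ ÷ 3x = 9x². Subtract (9x²)·D = 27x³ − 63x². Remainder: −12x² + 49x − 47.
Step 7: lead(−12x² + 49x − 47) ÷ lead(D) = −12x² ÷ 3x = −4x. Subtract (−4x)·D = −12x² + 28x. Remainder: 21x − 47.
Step 8: lead(21x − 47) ÷ lead(D) = 21x ÷ 3x = 7. Subtract (7)·D = 21x − 49. Remainder: 2.

Q(x) = −7x⁷ + 5x⁶ − 5x⁵ + 3x⁴ − 3x³ + 9x² − 4x + 7; R(x) = 2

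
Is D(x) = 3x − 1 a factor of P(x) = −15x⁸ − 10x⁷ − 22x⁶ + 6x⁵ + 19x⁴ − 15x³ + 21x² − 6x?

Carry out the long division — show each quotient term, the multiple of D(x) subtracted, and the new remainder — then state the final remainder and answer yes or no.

Step 1: lead(−15x⁸ − 10x⁷ − 22x⁶ + 6x⁵ + 19x⁴ − 15x³ + 21x² − 6x) ÷ lead(D) = −15x⁸ ÷ 3x = −5x⁷. Subtract (−5x⁷)·D = −15x⁸ + 5x⁷. Remainder: −15x⁷ − 22x⁶ + 6x⁵ + 19x⁴ − 15x³ + 21x² − 6x.
Step 2: lead(−15x⁷ − 22x⁶ + 6x⁵ + 19x⁴ − 15x³ + 21x² − 6x) ÷ lead(D) = −15x⁷ ÷ 3x = −5x⁶. Subtract (−5x⁶)·D = −15x⁷ + 5x⁶. Remainder: −27x⁶ + 6x⁵ + 19x⁴ − 15x³ + 21x² − 6x.
Step 3: lead(−27x⁶ + 6x⁵ + 19x⁴ − 15x³ + 21x² − 6x) ÷ lead(D) = −27x⁶ ÷ 3x = −9x⁵. Subtract (−9x⁵)·D = −27x⁶ + 9x⁵. Remainder: −3x⁵ + 19x⁴ − 15x³ + 21x² − 6x.
Step 4: lead(−3x⁵ + 19x⁴ − 15x³ + 21x² − 6x) ÷ lead(D) = −3x⁵ ÷ 3x = −x⁴. Subtract (−x⁴)·D = −3x⁵ + x⁴. Remainder: 18x⁴ − 15x³ + 21x² − 6x.
Step 5: lead(18x⁴ − 15x³ + 21x² − 6x) ÷ lead(D) = 18x⁴ ÷ 3x = 6x³. Subtract (6x³)·D = 18x⁴ − 6x³. Remainder: −9x³ + 21x² − 6x.
Step 6: lead(−9x³ + 21x² − 6x) ÷ lead(D) = −9x³ ÷ 3x = −3x². Subtract (−3x²)·D = −9x³ + 3x². Remainder: 18x² − 6x.
Step 7: lead(18x² − 6x) ÷ lead(D) = 18x² ÷ 3x = 6x. Subtract (6x)·D = 18x² − 6x. Remainder: 0.

R(x) = 0, so D(x) is a factor of P(x). yes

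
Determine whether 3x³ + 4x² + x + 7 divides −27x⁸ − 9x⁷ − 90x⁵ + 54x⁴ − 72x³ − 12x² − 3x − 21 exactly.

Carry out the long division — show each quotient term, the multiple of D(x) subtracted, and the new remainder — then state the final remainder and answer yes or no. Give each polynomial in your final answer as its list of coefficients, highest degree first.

R = [0], so D(x) is a factor of P(x). yes

Step 1: lead(−27x⁸ − 9x⁷ − 90x⁵ + 54x⁴ − 72x³ − 12x² − 3x − 21) ÷ lead(D) = −27x⁸ ÷ 3x³ = −9x⁵. Subtract (−9x⁵)·D = −27x⁸ − 36x⁷ − 9x⁶ − 63x⁵. Remainder: 27x⁷ + 9x⁶ − 27x⁵ + 54x⁴ − 72x³ − 12x² − 3x − 21.
Step 2: lead(27x⁷ + 9x⁶ − 27x⁵ + 54x⁴ − 72x³ − 12x² − 3x − 21) ÷ lead(D) = 27x⁷ ÷ 3x³ = 9x⁴. Subtract (9x⁴)·D = 27x⁷ + 36x⁶ + 9x⁵ + 63x⁴. Remainder: −27x⁶ − 36x⁵ − 9x⁴ − 72x³ − 12x² − 3x − 21.
Step 3: lead(−27x⁶ − 36x⁵ − 9x⁴ − 72x³ − 12x² − 3x − 21) ÷ lead(D) = −27x⁶ ÷ 3x³ = −9x³. Subtract (−9x³)·D = −27x⁶ − 36x⁵ − 9x⁴ − 63x³. Remainder: −9x³ − 12x² − 3x − 21.
Step 4: lead(−9x³ − 12x² − 3x − 21) ÷ lead(D) = −9x³ ÷ 3x³ = −3. Subtract (−3)·D = −9x³ − 12x² − 3x − 21. Remainder: 0.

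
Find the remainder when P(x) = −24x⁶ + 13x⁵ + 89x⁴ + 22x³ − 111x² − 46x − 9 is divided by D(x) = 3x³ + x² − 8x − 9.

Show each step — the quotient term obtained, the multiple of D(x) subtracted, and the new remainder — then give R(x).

Step 1: lead(−24x⁶ + 13x⁵ + 89x⁴ + 22x³ − 111x² − 46x − 9) ÷ lead(D) = −24x⁶ ÷ 3x³ = −8x³. Subtract (−8x³)·D = −24x⁶ − 8x⁵ + 64x⁴ + 72x³. Remainder: 21x⁵ + 25x⁴ − 50x³ − 111x² − 46x − 9.
Step 2: lead(21x⁵ + 25x⁴ − 50x³ − 111x² − 46x − 9) ÷ lead(D) = 21x⁵ ÷ 3x³ = 7x². Subtract (7x²)·D = 21x⁵ + 7x⁴ − 56x³ − 63x². Remainder: 18x⁴ + 6x³ − 48x² − 46x − 9.
Step 3: lead(18x⁴ + 6x³ − 48x² − 46x − 9) ÷ lead(D) = 18x⁴ ÷ 3x³ = 6x. Subtract (6x)·D = 18x⁴ + 6x³ − 48x² − 54x. Remainder: 8x − 9.

R(x) = 8x − 9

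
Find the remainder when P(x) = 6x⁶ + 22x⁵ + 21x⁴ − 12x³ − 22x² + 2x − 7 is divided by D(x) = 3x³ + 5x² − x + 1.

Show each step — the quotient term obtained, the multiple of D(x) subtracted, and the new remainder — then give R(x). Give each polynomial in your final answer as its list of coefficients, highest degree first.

Step 1: lead(6x⁶ + 22x⁵ + 21x⁴ − 12x³ − 22x² + 2x − 7) ÷ lead(D) = 6x⁶ ÷ 3x³ = 2x³. Subtract (2x³)·D = 6x⁶ + 10x⁵ − 2x⁴ + 2x³. Remainder: 12x⁵ + 23x⁴ − 14x³ − 22x² + 2x − 7.
Step 2: lead(12x⁵ + 23x⁴ − 14x³ − 22x² + 2x − 7) ÷ lead(D) = 12x⁵ ÷ 3x³ = 4x². Subtract (4x²)·D = 12x⁵ + 20x⁴ − 4x³ + 4x². Remainder: 3x⁴ − 10x³ − 26x² + 2x − 7.
Step 3: lead(3x⁴ − 10x³ − 26x² + 2x − 7) ÷ lead(D) = 3x⁴ ÷ 3x³ = x. Subtract (x)·D = 3x⁴ + 5x³ − x² + x. Remainder: −15x³ − 25x² + x − 7.
Step 4: lead(−15x³ − 25x² + x − 7) ÷ lead(D) = −15x³ ÷ 3x³ = −5. Subtract (−5)·D = −15x³ − 25x² + 5x − 5. Remainder: −4x − 2.

R = [-4, -2]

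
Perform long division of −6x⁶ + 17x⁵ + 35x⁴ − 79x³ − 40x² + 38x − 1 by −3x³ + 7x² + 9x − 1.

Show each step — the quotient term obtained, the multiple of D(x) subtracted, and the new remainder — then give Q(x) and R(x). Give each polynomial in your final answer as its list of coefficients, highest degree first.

Step 1: lead(−6x⁶ + 17x⁵ + 35x⁴ − 79x³ − 40x² + 38x − 1) ÷ lead(D) = −6x⁶ ÷ −3x³ = 2x³. Subtract (2x³)·D = −6x⁶ + 14x⁵ + 18x⁴ − 2x³. Remainder: 3x⁵ + 17x⁴ − 77x³ − 40x² + 38x − 1.
Step 2: lead(3x⁵ + 17x⁴ − 77x³ − 40x² + 38x − 1) ÷ lead(D) = 3x⁵ ÷ −3x³ = −x². Subtract (−x²)·D = 3x⁵ − 7x⁴ − 9x³ + x². Remainder: 24x⁴ − 68x³ − 41x² + 38x − 1.
Step 3: lead(24x⁴ − 68x³ − 41x² + 38x − 1) ÷ lead(D) = 24x⁴ ÷ −3x³ = −8x. Subtract (−8x)·D = 24x⁴ − 56x³ − 72x² + 8x. Remainder: −12x³ + 31x² + 30x − 1.
Step 4: lead(−12x³ + 31x² + 30x − 1) ÷ lead(D) = −12x³ ÷ −3x³ = 4. Subtract (4)·D = −12x³ + 28x² + 36x − 4. Remainder: 3x² − 6x + 3.

Q = [2, -1, -8, 4]; R = [3, -6, 3]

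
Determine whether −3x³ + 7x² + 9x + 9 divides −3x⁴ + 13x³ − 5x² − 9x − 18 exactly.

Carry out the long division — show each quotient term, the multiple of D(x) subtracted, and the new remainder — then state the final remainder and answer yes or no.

R(x) = 0, so D(x) is a factor of P(x). yes

Step 1: lead(−3x⁴ + 13x³ − 5x² − 9x − 18) ÷ lead(D) = −3x⁴ ÷ −3x³ = x. Subtract (x)·D = −3x⁴ + 7x³ + 9x² + 9x. Remainder: 6x³ − 14x² − 18x − 18.
Step 2: lead(6x³ − 14x² − 18x − 18) ÷ lead(D) = 6x³ ÷ −3x³ = −2. Subtract (−2)·D = 6x³ − 14x² − 18x − 18. Remainder: 0.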